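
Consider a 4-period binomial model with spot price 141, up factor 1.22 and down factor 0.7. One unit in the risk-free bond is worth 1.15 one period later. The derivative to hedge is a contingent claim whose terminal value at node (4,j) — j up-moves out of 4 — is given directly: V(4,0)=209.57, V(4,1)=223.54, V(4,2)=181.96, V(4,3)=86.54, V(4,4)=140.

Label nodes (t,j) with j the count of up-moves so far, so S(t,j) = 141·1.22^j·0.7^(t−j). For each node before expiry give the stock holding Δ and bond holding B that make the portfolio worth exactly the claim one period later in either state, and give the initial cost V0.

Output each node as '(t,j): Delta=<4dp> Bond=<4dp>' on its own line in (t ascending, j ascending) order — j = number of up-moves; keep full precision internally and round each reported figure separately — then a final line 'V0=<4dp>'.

No-arbitrage ⇒ martingale measure with p* = (R−d)/(u−d) = 0.8654.
At expiry t=4: V(4,0)=209.5700, V(4,1)=223.5400, V(4,2)=181.9600, V(4,3)=86.5400, V(4,4)=140.0000
  t=3,j=0: stock 48.3630 → up 59.0029 (V=223.5400), down 33.8541 (V=209.5700). Price 192.7473; hedge Δ=0.5555, bond B=165.8819.
  t=3,j=1: stock 84.2898 → up 102.8336 (V=181.9600), down 59.0029 (V=223.5400). Price 163.0933; hedge Δ=-0.9487, bond B=243.0548.
  t=3,j=2: stock 146.9051 → up 179.2242 (V=86.5400), down 102.8336 (V=181.9600). Price 86.4217; hedge Δ=-1.2491, bond B=269.9217.
  t=3,j=3: stock 256.0346 → up 312.3622 (V=140.0000), down 179.2242 (V=86.5400). Price 115.4813; hedge Δ=0.4015, bond B=12.6736.
  t=2,j=0: stock 69.0900 → up 84.2898 (V=163.0933), down 48.3630 (V=192.7473). Price 145.2915; hedge Δ=-0.8254, bond B=202.3184.
  t=2,j=1: stock 120.4140 → up 146.9051 (V=86.4217), down 84.2898 (V=163.0933). Price 84.1243; hedge Δ=-1.2245, bond B=231.5696.
  t=2,j=2: stock 209.8644 → up 256.0346 (V=115.4813), down 146.9051 (V=86.4217). Price 97.0169; hedge Δ=0.2663, bond B=41.1332.
  t=1,j=0: stock 98.7000 → up 120.4140 (V=84.1243), down 69.0900 (V=145.2915). Price 80.3116; hedge Δ=-1.1918, bond B=197.9408.
  t=1,j=1: stock 172.0200 → up 209.8644 (V=97.0169), down 120.4140 (V=84.1243). Price 82.8533; hedge Δ=0.1441, bond B=58.0599.
  t=0,j=0: stock 141.0000 → up 172.0200 (V=82.8533), down 98.7000 (V=80.3116). Price 71.7488; hedge Δ=0.0347, bond B=66.8609.
The time-0 hedge costs 71.7488, which is the no-arbitrage price.

(0,0): Delta=0.0347 Bond=66.8609
(1,0): Delta=-1.1918 Bond=197.9408
(1,1): Delta=0.1441 Bond=58.0599
(2,0): Delta=-0.8254 Bond=202.3184
(2,1): Delta=-1.2245 Bond=231.5696
(2,2): Delta=0.2663 Bond=41.1332
(3,0): Delta=0.5555 Bond=165.8819
(3,1): Delta=-0.9487 Bond=243.0548
(3,2): Delta=-1.2491 Bond=269.9217
(3,3): Delta=0.4015 Bond=12.6736
V0=71.7488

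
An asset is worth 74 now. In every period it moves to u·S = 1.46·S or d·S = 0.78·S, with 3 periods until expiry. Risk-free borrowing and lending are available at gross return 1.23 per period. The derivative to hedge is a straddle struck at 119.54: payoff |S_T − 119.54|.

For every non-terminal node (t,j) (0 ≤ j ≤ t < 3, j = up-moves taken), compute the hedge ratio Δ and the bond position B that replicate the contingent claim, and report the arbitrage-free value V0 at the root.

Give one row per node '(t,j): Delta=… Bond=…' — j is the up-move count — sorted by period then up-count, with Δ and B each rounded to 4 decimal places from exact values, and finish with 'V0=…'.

(0,0): Delta=0.2752 Bond=6.0449
(1,0): Delta=-0.9042 Bond=75.5057
(1,1): Delta=0.5972 Bond=-27.3563
(2,0): Delta=-1.0000 Bond=97.1870
(2,1): Delta=-0.8780 Bond=90.6666
(2,2): Delta=1.0000 Bond=-97.1870
V0=26.4071

The replicating-portfolio and risk-neutral prices coincide; use p* = (1.23−0.78)/(1.46−0.78) = 0.6618 for the latter.
Terminal values V(3,·): V(3,0)=84.4232, V(3,1)=53.8085, V(3,2)=3.4960, V(3,3)=110.7581
Node (2,0) S=45.0216: V=(p*·53.8085+(1−p*)·84.4232)/1.23=52.1654; Δ=(53.8085−84.4232)/(65.7315−35.1168)=-1.0000; B=V−Δ·S=97.1870
Node (2,1) S=84.2712: V=(p*·3.4960+(1−p*)·53.8085)/1.23=16.6776; Δ=(3.4960−53.8085)/(123.0360−65.7315)=-0.8780; B=V−Δ·S=90.6666
Node (2,2) S=157.7384: V=(p*·110.7581+(1−p*)·3.4960)/1.23=60.5514; Δ=(110.7581−3.4960)/(230.2981−123.0360)=1.0000; B=V−Δ·S=-97.1870
Node (1,0) S=57.7200: V=(p*·16.6776+(1−p*)·52.1654)/1.23=23.3177; Δ=(16.6776−52.1654)/(84.2712−45.0216)=-0.9042; B=V−Δ·S=75.5057
Node (1,1) S=108.0400: V=(p*·60.5514+(1−p*)·16.6776)/1.23=37.1640; Δ=(60.5514−16.6776)/(157.7384−84.2712)=0.5972; B=V−Δ·S=-27.3563
Node (0,0) S=74.0000: V=(p*·37.1640+(1−p*)·23.3177)/1.23=26.4071; Δ=(37.1640−23.3177)/(108.0400−57.7200)=0.2752; B=V−Δ·S=6.0449
Each (Δ,B) replicates both successor values, so the strategy is self-financing and V0 is arbitrage-free.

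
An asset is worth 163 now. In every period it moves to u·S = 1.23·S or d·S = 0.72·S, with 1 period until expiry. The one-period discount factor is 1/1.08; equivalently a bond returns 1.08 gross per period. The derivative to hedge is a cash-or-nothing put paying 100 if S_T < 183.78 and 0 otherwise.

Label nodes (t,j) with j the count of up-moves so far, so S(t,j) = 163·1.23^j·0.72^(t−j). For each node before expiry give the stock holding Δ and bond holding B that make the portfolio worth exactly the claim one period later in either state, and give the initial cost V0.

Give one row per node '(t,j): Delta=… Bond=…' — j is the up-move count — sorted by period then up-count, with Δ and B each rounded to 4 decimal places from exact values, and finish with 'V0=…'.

(0,0): Delta=-1.2029 Bond=223.3115
V0=27.2331

Since d<R<u, set p* = (R−d)/(u−d) = 0.7059; price each node as the discounted p*-expectation of its children.
At expiry t=1: V(1,0)=100.0000, V(1,1)=0.0000
  t=0,j=0: stock 163.0000 → up 200.4900 (V=0.0000), down 117.3600 (V=100.0000). Price 27.2331; hedge Δ=-1.2029, bond B=223.3115.
The time-0 hedge costs 27.2331, which is the no-arbitrage price.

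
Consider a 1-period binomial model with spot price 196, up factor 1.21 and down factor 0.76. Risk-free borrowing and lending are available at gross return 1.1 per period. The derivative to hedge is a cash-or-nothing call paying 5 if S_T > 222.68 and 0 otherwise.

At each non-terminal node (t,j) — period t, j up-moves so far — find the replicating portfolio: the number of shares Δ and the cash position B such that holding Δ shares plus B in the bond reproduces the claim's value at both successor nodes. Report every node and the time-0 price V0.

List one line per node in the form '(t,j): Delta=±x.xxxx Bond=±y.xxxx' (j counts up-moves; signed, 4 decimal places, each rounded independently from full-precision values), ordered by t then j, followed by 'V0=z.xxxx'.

(0,0): Delta=0.0567 Bond=-7.6768
V0=3.4343

Under the risk-neutral measure, an up-move has probability p* = (R−d)/(u−d) = 0.7556 and values discount at R = 1.1.
Payoff layer (t=1): V(1,0)=0.0000, V(1,1)=5.0000
  t=0,j=0: stock 196.0000 → up 237.1600 (V=5.0000), down 148.9600 (V=0.0000). Price 3.4343; hedge Δ=0.0567, bond B=-7.6768.
The time-0 hedge costs 3.4343, which is the no-arbitrage price.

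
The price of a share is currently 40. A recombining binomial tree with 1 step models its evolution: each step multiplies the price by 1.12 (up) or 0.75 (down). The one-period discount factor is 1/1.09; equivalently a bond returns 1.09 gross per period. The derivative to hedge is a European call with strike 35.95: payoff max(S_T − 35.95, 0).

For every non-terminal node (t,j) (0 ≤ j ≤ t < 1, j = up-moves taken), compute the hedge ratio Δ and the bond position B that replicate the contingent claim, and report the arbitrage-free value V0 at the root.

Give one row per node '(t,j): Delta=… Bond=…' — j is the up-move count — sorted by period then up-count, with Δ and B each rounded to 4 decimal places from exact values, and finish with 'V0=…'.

(0,0): Delta=0.5980 Bond=-16.4580
V0=7.4609

No-arbitrage ⇒ martingale measure with p* = (R−d)/(u−d) = 0.9189.
Terminal values V(1,·): V(1,0)=0.0000, V(1,1)=8.8500
(0,0): S=40.0000. Δ = (V_up−V_dn)/(S_up−S_dn) = (8.8500−0.0000)/(44.8000−30.0000) = 0.5980. V = [p*·8.8500 + (1−p*)·0.0000]/1.09 = 7.4609. B = V − Δ·S = -16.4580.
Each (Δ,B) replicates both successor values, so the strategy is self-financing and V0 is arbitrage-free.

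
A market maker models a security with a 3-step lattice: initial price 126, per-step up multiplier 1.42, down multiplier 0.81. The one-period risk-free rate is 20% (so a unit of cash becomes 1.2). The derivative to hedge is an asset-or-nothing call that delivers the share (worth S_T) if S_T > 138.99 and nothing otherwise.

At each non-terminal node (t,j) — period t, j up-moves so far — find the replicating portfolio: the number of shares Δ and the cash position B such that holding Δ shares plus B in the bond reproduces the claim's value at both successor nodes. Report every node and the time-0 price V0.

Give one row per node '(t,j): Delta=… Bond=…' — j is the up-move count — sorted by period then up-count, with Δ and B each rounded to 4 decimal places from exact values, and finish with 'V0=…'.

(0,0): Delta=1.4299 Bond=-72.9292
(1,0): Delta=1.7612 Bond=-121.3276
(1,1): Delta=1.3233 Bond=-68.4412
(2,0): Delta=0.0000 Bond=0.0000
(2,1): Delta=2.3279 Bond=-227.7226
(2,2): Delta=1.0000 Bond=0.0000
V0=107.2338

The replicating-portfolio and risk-neutral prices coincide; use p* = (1.2−0.81)/(1.42−0.81) = 0.6393 for the latter.
Payoff layer (t=3): V(3,0)=0.0000, V(3,1)=0.0000, V(3,2)=205.7938, V(3,3)=360.7743
  t=2,j=0: stock 82.6686 → up 117.3894 (V=0.0000), down 66.9616 (V=0.0000). Price 0.0000; hedge Δ=0.0000, bond B=0.0000.
  t=2,j=1: stock 144.9252 → up 205.7938 (V=205.7938), down 117.3894 (V=0.0000). Price 109.6442; hedge Δ=2.3279, bond B=-227.7226.
  t=2,j=2: stock 254.0664 → up 360.7743 (V=360.7743), down 205.7938 (V=205.7938). Price 254.0664; hedge Δ=1.0000, bond B=0.0000.
  t=1,j=0: stock 102.0600 → up 144.9252 (V=109.6442), down 82.6686 (V=0.0000). Price 58.4170; hedge Δ=1.7612, bond B=-121.3276.
  t=1,j=1: stock 178.9200 → up 254.0664 (V=254.0664), down 144.9252 (V=109.6442). Price 168.3164; hedge Δ=1.3233, bond B=-68.4412.
  t=0,j=0: stock 126.0000 → up 178.9200 (V=168.3164), down 102.0600 (V=58.4170). Price 107.2338; hedge Δ=1.4299, bond B=-72.9292.
The time-0 hedge costs 107.2338, which is the no-arbitrage price.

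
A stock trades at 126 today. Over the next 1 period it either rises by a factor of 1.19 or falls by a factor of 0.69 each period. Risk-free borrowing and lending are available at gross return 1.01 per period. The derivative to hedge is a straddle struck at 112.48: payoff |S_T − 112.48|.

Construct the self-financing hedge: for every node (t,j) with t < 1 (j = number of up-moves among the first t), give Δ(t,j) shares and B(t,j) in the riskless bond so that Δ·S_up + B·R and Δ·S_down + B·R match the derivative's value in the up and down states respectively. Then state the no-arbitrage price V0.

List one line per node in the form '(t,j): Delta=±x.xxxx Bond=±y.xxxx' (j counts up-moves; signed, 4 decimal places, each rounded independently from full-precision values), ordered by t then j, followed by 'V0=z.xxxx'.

(0,0): Delta=0.1892 Bond=9.0004
V0=32.8404

Under the risk-neutral measure, an up-move has probability p* = (R−d)/(u−d) = 0.6400 and values discount at R = 1.01.
Terminal payoffs: V(1,0)=25.5400, V(1,1)=37.4600
  t=0,j=0: stock 126.0000 → up 149.9400 (V=37.4600), down 86.9400 (V=25.5400). Price 32.8404; hedge Δ=0.1892, bond B=9.0004.
Each (Δ,B) replicates both successor values, so the strategy is self-financing and V0 is arbitrage-free.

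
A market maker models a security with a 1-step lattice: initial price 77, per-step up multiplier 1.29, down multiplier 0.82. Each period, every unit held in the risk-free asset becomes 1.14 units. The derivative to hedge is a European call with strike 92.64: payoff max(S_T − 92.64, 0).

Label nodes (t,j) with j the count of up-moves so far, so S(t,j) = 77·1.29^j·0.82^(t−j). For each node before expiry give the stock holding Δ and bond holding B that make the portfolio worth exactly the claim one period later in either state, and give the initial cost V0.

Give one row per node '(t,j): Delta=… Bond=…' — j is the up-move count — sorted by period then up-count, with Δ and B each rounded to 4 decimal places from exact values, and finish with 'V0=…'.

(0,0): Delta=0.1849 Bond=-10.2385
V0=3.9955

Since d<R<u, set p* = (R−d)/(u−d) = 0.6809; price each node as the discounted p*-expectation of its children.
Payoff layer (t=1): V(1,0)=0.0000, V(1,1)=6.6900
Node (0,0) S=77.0000: V=(p*·6.6900+(1−p*)·0.0000)/1.14=3.9955; Δ=(6.6900−0.0000)/(99.3300−63.1400)=0.1849; B=V−Δ·S=-10.2385
The time-0 hedge costs 3.9955, which is the no-arbitrage price.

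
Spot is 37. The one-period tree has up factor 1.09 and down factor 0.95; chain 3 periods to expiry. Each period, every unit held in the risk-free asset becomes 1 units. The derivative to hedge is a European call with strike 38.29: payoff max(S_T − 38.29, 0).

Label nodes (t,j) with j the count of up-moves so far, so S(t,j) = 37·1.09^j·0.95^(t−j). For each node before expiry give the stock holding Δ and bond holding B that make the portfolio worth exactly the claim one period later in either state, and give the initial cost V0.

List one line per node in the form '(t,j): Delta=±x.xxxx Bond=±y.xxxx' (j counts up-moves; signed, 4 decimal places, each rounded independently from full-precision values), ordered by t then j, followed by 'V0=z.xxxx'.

No-arbitrage ⇒ martingale measure with p* = (R−d)/(u−d) = 0.3571.
Terminal payoffs: V(3,0)=0.0000, V(3,1)=0.0000, V(3,2)=3.4717, V(3,3)=9.6261
(2,0): S=33.3925. Δ = (V_up−V_dn)/(S_up−S_dn) = (0.0000−0.0000)/(36.3978−31.7229) = 0.0000. V = [p*·0.0000 + (1−p*)·0.0000]/1 = 0.0000. B = V − Δ·S = 0.0000.
(2,1): S=38.3135. Δ = (V_up−V_dn)/(S_up−S_dn) = (3.4717−0.0000)/(41.7617−36.3978) = 0.6472. V = [p*·3.4717 + (1−p*)·0.0000]/1 = 1.2399. B = V − Δ·S = -23.5581.
(2,2): S=43.9597. Δ = (V_up−V_dn)/(S_up−S_dn) = (9.6261−3.4717)/(47.9161−41.7617) = 1.0000. V = [p*·9.6261 + (1−p*)·3.4717]/1 = 5.6697. B = V − Δ·S = -38.2900.
(1,0): S=35.1500. Δ = (V_up−V_dn)/(S_up−S_dn) = (1.2399−0.0000)/(38.3135−33.3925) = 0.2520. V = [p*·1.2399 + (1−p*)·0.0000]/1 = 0.4428. B = V − Δ·S = -8.4136.
(1,1): S=40.3300. Δ = (V_up−V_dn)/(S_up−S_dn) = (5.6697−1.2399)/(43.9597−38.3135) = 0.7846. V = [p*·5.6697 + (1−p*)·1.2399]/1 = 2.8220. B = V − Δ·S = -28.8195.
(0,0): S=37.0000. Δ = (V_up−V_dn)/(S_up−S_dn) = (2.8220−0.4428)/(40.3300−35.1500) = 0.4593. V = [p*·2.8220 + (1−p*)·0.4428]/1 = 1.2925. B = V − Δ·S = -15.7014.
The time-0 hedge costs 1.2925, which is the no-arbitrage price.

(0,0): Delta=0.4593 Bond=-15.7014
(1,0): Delta=0.2520 Bond=-8.4136
(1,1): Delta=0.7846 Bond=-28.8195
(2,0): Delta=0.0000 Bond=0.0000
(2,1): Delta=0.6472 Bond=-23.5581
(2,2): Delta=1.0000 Bond=-38.2900
V0=1.2925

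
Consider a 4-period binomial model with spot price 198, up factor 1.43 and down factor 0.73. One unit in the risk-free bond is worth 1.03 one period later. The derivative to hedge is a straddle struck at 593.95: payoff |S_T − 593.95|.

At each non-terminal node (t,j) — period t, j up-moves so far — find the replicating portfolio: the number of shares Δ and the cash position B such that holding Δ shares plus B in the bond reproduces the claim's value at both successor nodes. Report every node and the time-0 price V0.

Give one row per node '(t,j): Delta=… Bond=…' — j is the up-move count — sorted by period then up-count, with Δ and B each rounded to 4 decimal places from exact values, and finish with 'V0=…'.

Since d<R<u, set p* = (R−d)/(u−d) = 0.4286; price each node as the discounted p*-expectation of its children.
Terminal values V(4,·): V(4,0)=537.7215, V(4,1)=483.8037, V(4,2)=378.1840, V(4,3)=171.2851, V(4,4)=234.0100
Node (3,0) S=77.0254: V=(p*·483.8037+(1−p*)·537.7215)/1.03=499.6251; Δ=(483.8037−537.7215)/(110.1463−56.2285)=-1.0000; B=V−Δ·S=576.6505
Node (3,1) S=150.8853: V=(p*·378.1840+(1−p*)·483.8037)/1.03=425.7652; Δ=(378.1840−483.8037)/(215.7660−110.1463)=-1.0000; B=V−Δ·S=576.6505
Node (3,2) S=295.5698: V=(p*·171.2851+(1−p*)·378.1840)/1.03=281.0806; Δ=(171.2851−378.1840)/(422.6649−215.7660)=-1.0000; B=V−Δ·S=576.6505
Node (3,3) S=578.9930: V=(p*·234.0100+(1−p*)·171.2851)/1.03=192.3953; Δ=(234.0100−171.2851)/(827.9600−422.6649)=0.1548; B=V−Δ·S=102.7884
Node (2,0) S=105.5142: V=(p*·425.7652+(1−p*)·499.6251)/1.03=454.3406; Δ=(425.7652−499.6251)/(150.8853−77.0254)=-1.0000; B=V−Δ·S=559.8548
Node (2,1) S=206.6922: V=(p*·281.0806+(1−p*)·425.7652)/1.03=353.1626; Δ=(281.0806−425.7652)/(295.5698−150.8853)=-1.0000; B=V−Δ·S=559.8548
Node (2,2) S=404.8902: V=(p*·192.3953+(1−p*)·281.0806)/1.03=235.9929; Δ=(192.3953−281.0806)/(578.9930−295.5698)=-0.3129; B=V−Δ·S=362.6862
Node (1,0) S=144.5400: V=(p*·353.1626+(1−p*)·454.3406)/1.03=399.0084; Δ=(353.1626−454.3406)/(206.6922−105.5142)=-1.0000; B=V−Δ·S=543.5484
Node (1,1) S=283.1400: V=(p*·235.9929+(1−p*)·353.1626)/1.03=294.1233; Δ=(235.9929−353.1626)/(404.8902−206.6922)=-0.5912; B=V−Δ·S=461.5087
Node (0,0) S=198.0000: V=(p*·294.1233+(1−p*)·399.0084)/1.03=343.7453; Δ=(294.1233−399.0084)/(283.1400−144.5400)=-0.7567; B=V−Δ·S=493.5811
Check: Δ(0,0)·S0 + B(0,0) = 343.7453 = V0.

(0,0): Delta=-0.7567 Bond=493.5811
(1,0): Delta=-1.0000 Bond=543.5484
(1,1): Delta=-0.5912 Bond=461.5087
(2,0): Delta=-1.0000 Bond=559.8548
(2,1): Delta=-1.0000 Bond=559.8548
(2,2): Delta=-0.3129 Bond=362.6862
(3,0): Delta=-1.0000 Bond=576.6505
(3,1): Delta=-1.0000 Bond=576.6505
(3,2): Delta=-1.0000 Bond=576.6505
(3,3): Delta=0.1548 Bond=102.7884
V0=343.7453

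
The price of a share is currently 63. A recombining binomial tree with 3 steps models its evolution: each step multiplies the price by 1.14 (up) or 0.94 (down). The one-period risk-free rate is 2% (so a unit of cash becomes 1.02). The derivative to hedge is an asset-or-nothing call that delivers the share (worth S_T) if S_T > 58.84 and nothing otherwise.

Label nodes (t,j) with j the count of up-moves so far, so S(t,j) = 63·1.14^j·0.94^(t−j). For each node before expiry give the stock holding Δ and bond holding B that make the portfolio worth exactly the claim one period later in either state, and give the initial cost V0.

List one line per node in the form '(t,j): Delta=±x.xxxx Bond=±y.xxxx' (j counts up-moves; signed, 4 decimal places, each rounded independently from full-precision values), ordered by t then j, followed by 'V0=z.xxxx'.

(0,0): Delta=2.4370 Bond=-101.1815
(1,0): Delta=3.5988 Bond=-172.0085
(1,1): Delta=1.0000 Bond=0.0000
(2,0): Delta=5.7000 Bond=-292.4144
(2,1): Delta=1.0000 Bond=0.0000
(2,2): Delta=1.0000 Bond=0.0000
V0=52.3493

Since d<R<u, set p* = (R−d)/(u−d) = 0.4000; price each node as the discounted p*-expectation of its children.
Payoff layer (t=3): V(3,0)=0.0000, V(3,1)=63.4602, V(3,2)=76.9623, V(3,3)=93.3373
Node (2,0) S=55.6668: V=(p*·63.4602+(1−p*)·0.0000)/1.02=24.8863; Δ=(63.4602−0.0000)/(63.4602−52.3268)=5.7000; B=V−Δ·S=-292.4144
Node (2,1) S=67.5108: V=(p*·76.9623+(1−p*)·63.4602)/1.02=67.5108; Δ=(76.9623−63.4602)/(76.9623−63.4602)=1.0000; B=V−Δ·S=0.0000
Node (2,2) S=81.8748: V=(p*·93.3373+(1−p*)·76.9623)/1.02=81.8748; Δ=(93.3373−76.9623)/(93.3373−76.9623)=1.0000; B=V−Δ·S=0.0000
Node (1,0) S=59.2200: V=(p*·67.5108+(1−p*)·24.8863)/1.02=41.1138; Δ=(67.5108−24.8863)/(67.5108−55.6668)=3.5988; B=V−Δ·S=-172.0085
Node (1,1) S=71.8200: V=(p*·81.8748+(1−p*)·67.5108)/1.02=71.8200; Δ=(81.8748−67.5108)/(81.8748−67.5108)=1.0000; B=V−Δ·S=0.0000
Node (0,0) S=63.0000: V=(p*·71.8200+(1−p*)·41.1138)/1.02=52.3493; Δ=(71.8200−41.1138)/(71.8200−59.2200)=2.4370; B=V−Δ·S=-101.1815
The time-0 hedge costs 52.3493, which is the no-arbitrage price.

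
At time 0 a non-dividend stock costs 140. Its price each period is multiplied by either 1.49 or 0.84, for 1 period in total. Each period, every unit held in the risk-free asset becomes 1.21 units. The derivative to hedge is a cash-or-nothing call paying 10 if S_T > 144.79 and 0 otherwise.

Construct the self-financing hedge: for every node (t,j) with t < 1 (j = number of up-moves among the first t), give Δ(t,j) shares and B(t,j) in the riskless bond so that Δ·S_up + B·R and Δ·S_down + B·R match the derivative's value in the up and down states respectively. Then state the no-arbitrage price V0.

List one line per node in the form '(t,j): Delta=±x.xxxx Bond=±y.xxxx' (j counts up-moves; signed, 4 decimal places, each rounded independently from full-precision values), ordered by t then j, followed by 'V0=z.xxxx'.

Since d<R<u, set p* = (R−d)/(u−d) = 0.5692; price each node as the discounted p*-expectation of its children.
At expiry t=1: V(1,0)=0.0000, V(1,1)=10.0000
  t=0,j=0: stock 140.0000 → up 208.6000 (V=10.0000), down 117.6000 (V=0.0000). Price 4.7044; hedge Δ=0.1099, bond B=-10.6802.
Self-financing check: at every node Δ·S+B equals the discounted successor values.

(0,0): Delta=0.1099 Bond=-10.6802
V0=4.7044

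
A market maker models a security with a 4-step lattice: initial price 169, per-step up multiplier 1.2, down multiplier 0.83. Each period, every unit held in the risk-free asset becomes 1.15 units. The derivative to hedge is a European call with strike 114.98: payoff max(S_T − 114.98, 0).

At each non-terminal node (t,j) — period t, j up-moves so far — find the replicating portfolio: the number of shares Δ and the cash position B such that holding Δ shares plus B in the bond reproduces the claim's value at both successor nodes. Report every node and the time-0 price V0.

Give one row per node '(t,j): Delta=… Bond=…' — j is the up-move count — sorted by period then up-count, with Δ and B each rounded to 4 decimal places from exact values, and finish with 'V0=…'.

No-arbitrage ⇒ martingale measure with p* = (R−d)/(u−d) = 0.8649.
Payoff layer (t=4): V(4,0)=0.0000, V(4,1)=0.9784, V(4,2)=52.6707, V(4,3)=127.4066, V(4,4)=235.4584
Node (3,0) S=96.6320: V=(p*·0.9784+(1−p*)·0.0000)/1.15=0.7358; Δ=(0.9784−0.0000)/(115.9584−80.2046)=0.0274; B=V−Δ·S=-1.9085
Node (3,1) S=139.7089: V=(p*·52.6707+(1−p*)·0.9784)/1.15=39.7263; Δ=(52.6707−0.9784)/(167.6507−115.9584)=1.0000; B=V−Δ·S=-99.9826
Node (3,2) S=201.9888: V=(p*·127.4066+(1−p*)·52.6707)/1.15=102.0062; Δ=(127.4066−52.6707)/(242.3866−167.6507)=1.0000; B=V−Δ·S=-99.9826
Node (3,3) S=292.0320: V=(p*·235.4584+(1−p*)·127.4066)/1.15=192.0494; Δ=(235.4584−127.4066)/(350.4384−242.3866)=1.0000; B=V−Δ·S=-99.9826
Node (2,0) S=116.4241: V=(p*·39.7263+(1−p*)·0.7358)/1.15=29.9629; Δ=(39.7263−0.7358)/(139.7089−96.6320)=0.9051; B=V−Δ·S=-75.4168
Node (2,1) S=168.3240: V=(p*·102.0062+(1−p*)·39.7263)/1.15=81.3826; Δ=(102.0062−39.7263)/(201.9888−139.7089)=1.0000; B=V−Δ·S=-86.9414
Node (2,2) S=243.3600: V=(p*·192.0494+(1−p*)·102.0062)/1.15=156.4186; Δ=(192.0494−102.0062)/(292.0320−201.9888)=1.0000; B=V−Δ·S=-86.9414
Node (1,0) S=140.2700: V=(p*·81.3826+(1−p*)·29.9629)/1.15=64.7252; Δ=(81.3826−29.9629)/(168.3240−116.4241)=0.9907; B=V−Δ·S=-74.2470
Node (1,1) S=202.8000: V=(p*·156.4186+(1−p*)·81.3826)/1.15=127.1988; Δ=(156.4186−81.3826)/(243.3600−168.3240)=1.0000; B=V−Δ·S=-75.6012
Node (0,0) S=169.0000: V=(p*·127.1988+(1−p*)·64.7252)/1.15=103.2664; Δ=(127.1988−64.7252)/(202.8000−140.2700)=0.9991; B=V−Δ·S=-65.5811
Root portfolio cost Δ·169+B reproduces V0=103.2664.

(0,0): Delta=0.9991 Bond=-65.5811
(1,0): Delta=0.9907 Bond=-74.2470
(1,1): Delta=1.0000 Bond=-75.6012
(2,0): Delta=0.9051 Bond=-75.4168
(2,1): Delta=1.0000 Bond=-86.9414
(2,2): Delta=1.0000 Bond=-86.9414
(3,0): Delta=0.0274 Bond=-1.9085
(3,1): Delta=1.0000 Bond=-99.9826
(3,2): Delta=1.0000 Bond=-99.9826
(3,3): Delta=1.0000 Bond=-99.9826
V0=103.2664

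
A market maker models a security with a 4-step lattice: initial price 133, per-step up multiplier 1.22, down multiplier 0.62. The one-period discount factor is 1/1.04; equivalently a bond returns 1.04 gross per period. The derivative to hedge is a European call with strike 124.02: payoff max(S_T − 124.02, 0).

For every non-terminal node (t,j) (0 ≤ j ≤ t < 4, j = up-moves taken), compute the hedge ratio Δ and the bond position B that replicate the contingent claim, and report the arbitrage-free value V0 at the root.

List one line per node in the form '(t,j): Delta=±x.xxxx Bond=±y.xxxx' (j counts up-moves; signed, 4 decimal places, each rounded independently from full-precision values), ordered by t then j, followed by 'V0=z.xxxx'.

Risk-neutral probability p* = (R−d)/(u−d) = (1.04−0.62)/(1.22−0.62) = 0.7000.
Terminal payoffs: V(4,0)=0.0000, V(4,1)=0.0000, V(4,2)=0.0000, V(4,3)=25.7148, V(4,4)=170.6195
  t=3,j=0: stock 31.6976 → up 38.6711 (V=0.0000), down 19.6525 (V=0.0000). Price 0.0000; hedge Δ=0.0000, bond B=0.0000.
  t=3,j=1: stock 62.3727 → up 76.0947 (V=0.0000), down 38.6711 (V=0.0000). Price 0.0000; hedge Δ=0.0000, bond B=0.0000.
  t=3,j=2: stock 122.7335 → up 149.7348 (V=25.7148), down 76.0947 (V=0.0000). Price 17.3081; hedge Δ=0.3492, bond B=-25.5500.
  t=3,j=3: stock 241.5078 → up 294.6395 (V=170.6195), down 149.7348 (V=25.7148). Price 122.2578; hedge Δ=1.0000, bond B=-119.2500.
  t=2,j=0: stock 51.1252 → up 62.3727 (V=0.0000), down 31.6976 (V=0.0000). Price 0.0000; hedge Δ=0.0000, bond B=0.0000.
  t=2,j=1: stock 100.6012 → up 122.7335 (V=17.3081), down 62.3727 (V=0.0000). Price 11.6497; hedge Δ=0.2867, bond B=-17.1971.
  t=2,j=2: stock 197.9572 → up 241.5078 (V=122.2578), down 122.7335 (V=17.3081). Price 87.2816; hedge Δ=0.8836, bond B=-87.6346.
  t=1,j=0: stock 82.4600 → up 100.6012 (V=11.6497), down 51.1252 (V=0.0000). Price 7.8411; hedge Δ=0.2355, bond B=-11.5750.
  t=1,j=1: stock 162.2600 → up 197.9572 (V=87.2816), down 100.6012 (V=11.6497). Price 62.1077; hedge Δ=0.7769, bond B=-63.9455.
  t=0,j=0: stock 133.0000 → up 162.2600 (V=62.1077), down 82.4600 (V=7.8411). Price 44.0651; hedge Δ=0.6800, bond B=-46.3792.
Each (Δ,B) replicates both successor values, so the strategy is self-financing and V0 is arbitrage-free.

(0,0): Delta=0.6800 Bond=-46.3792
(1,0): Delta=0.2355 Bond=-11.5750
(1,1): Delta=0.7769 Bond=-63.9455
(2,0): Delta=0.0000 Bond=0.0000
(2,1): Delta=0.2867 Bond=-17.1971
(2,2): Delta=0.8836 Bond=-87.6346
(3,0): Delta=0.0000 Bond=0.0000
(3,1): Delta=0.0000 Bond=0.0000
(3,2): Delta=0.3492 Bond=-25.5500
(3,3): Delta=1.0000 Bond=-119.2500
V0=44.0651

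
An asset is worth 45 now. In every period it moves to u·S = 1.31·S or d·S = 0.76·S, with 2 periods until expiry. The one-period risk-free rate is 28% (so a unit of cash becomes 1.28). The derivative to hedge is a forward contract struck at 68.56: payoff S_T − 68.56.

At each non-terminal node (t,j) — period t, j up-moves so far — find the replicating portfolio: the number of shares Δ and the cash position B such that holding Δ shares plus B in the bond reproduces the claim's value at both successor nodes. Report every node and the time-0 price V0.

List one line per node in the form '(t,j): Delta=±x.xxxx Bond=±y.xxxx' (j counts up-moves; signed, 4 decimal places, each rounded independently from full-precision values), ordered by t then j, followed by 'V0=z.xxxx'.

No-arbitrage ⇒ martingale measure with p* = (R−d)/(u−d) = 0.9455.
Terminal values V(2,·): V(2,0)=-42.5680, V(2,1)=-23.7580, V(2,2)=8.6645
Node (1,0) S=34.2000: V=(p*·-23.7580+(1−p*)·-42.5680)/1.28=-19.3625; Δ=(-23.7580−-42.5680)/(44.8020−25.9920)=1.0000; B=V−Δ·S=-53.5625
Node (1,1) S=58.9500: V=(p*·8.6645+(1−p*)·-23.7580)/1.28=5.3875; Δ=(8.6645−-23.7580)/(77.2245−44.8020)=1.0000; B=V−Δ·S=-53.5625
Node (0,0) S=45.0000: V=(p*·5.3875+(1−p*)·-19.3625)/1.28=3.1543; Δ=(5.3875−-19.3625)/(58.9500−34.2000)=1.0000; B=V−Δ·S=-41.8457
Check: Δ(0,0)·S0 + B(0,0) = 3.1543 = V0.

(0,0): Delta=1.0000 Bond=-41.8457
(1,0): Delta=1.0000 Bond=-53.5625
(1,1): Delta=1.0000 Bond=-53.5625
V0=3.1543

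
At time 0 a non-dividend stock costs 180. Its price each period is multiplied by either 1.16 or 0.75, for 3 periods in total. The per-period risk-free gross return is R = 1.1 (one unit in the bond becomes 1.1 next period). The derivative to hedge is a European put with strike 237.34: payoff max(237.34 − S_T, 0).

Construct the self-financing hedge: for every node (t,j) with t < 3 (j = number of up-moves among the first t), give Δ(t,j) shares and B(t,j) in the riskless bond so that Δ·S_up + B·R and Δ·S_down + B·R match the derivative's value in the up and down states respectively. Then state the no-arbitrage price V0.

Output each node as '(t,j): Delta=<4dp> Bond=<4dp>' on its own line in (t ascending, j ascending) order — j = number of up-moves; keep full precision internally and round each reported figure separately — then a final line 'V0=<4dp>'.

(0,0): Delta=-0.6440 Bond=134.6287
(1,0): Delta=-1.0000 Bond=196.1488
(1,1): Delta=-0.6046 Bond=139.8531
(2,0): Delta=-1.0000 Bond=215.7636
(2,1): Delta=-1.0000 Bond=215.7636
(2,2): Delta=-0.5607 Bond=143.2227
V0=18.7050

Under the risk-neutral measure, an up-move has probability p* = (R−d)/(u−d) = 0.8537 and values discount at R = 1.1.
Terminal values V(3,·): V(3,0)=161.4025, V(3,1)=119.8900, V(3,2)=55.6840, V(3,3)=0.0000
(2,0): S=101.2500. Δ = (V_up−V_dn)/(S_up−S_dn) = (119.8900−161.4025)/(117.4500−75.9375) = -1.0000. V = [p*·119.8900 + (1−p*)·161.4025]/1.1 = 114.5136. B = V − Δ·S = 215.7636.
(2,1): S=156.6000. Δ = (V_up−V_dn)/(S_up−S_dn) = (55.6840−119.8900)/(181.6560−117.4500) = -1.0000. V = [p*·55.6840 + (1−p*)·119.8900]/1.1 = 59.1636. B = V − Δ·S = 215.7636.
(2,2): S=242.2080. Δ = (V_up−V_dn)/(S_up−S_dn) = (0.0000−55.6840)/(280.9613−181.6560) = -0.5607. V = [p*·0.0000 + (1−p*)·55.6840]/1.1 = 7.4081. B = V − Δ·S = 143.2227.
(1,0): S=135.0000. Δ = (V_up−V_dn)/(S_up−S_dn) = (59.1636−114.5136)/(156.6000−101.2500) = -1.0000. V = [p*·59.1636 + (1−p*)·114.5136]/1.1 = 61.1488. B = V − Δ·S = 196.1488.
(1,1): S=208.8000. Δ = (V_up−V_dn)/(S_up−S_dn) = (7.4081−59.1636)/(242.2080−156.6000) = -0.6046. V = [p*·7.4081 + (1−p*)·59.1636]/1.1 = 13.6201. B = V − Δ·S = 139.8531.
(0,0): S=180.0000. Δ = (V_up−V_dn)/(S_up−S_dn) = (13.6201−61.1488)/(208.8000−135.0000) = -0.6440. V = [p*·13.6201 + (1−p*)·61.1488]/1.1 = 18.7050. B = V − Δ·S = 134.6287.
Each (Δ,B) replicates both successor values, so the strategy is self-financing and V0 is arbitrage-free.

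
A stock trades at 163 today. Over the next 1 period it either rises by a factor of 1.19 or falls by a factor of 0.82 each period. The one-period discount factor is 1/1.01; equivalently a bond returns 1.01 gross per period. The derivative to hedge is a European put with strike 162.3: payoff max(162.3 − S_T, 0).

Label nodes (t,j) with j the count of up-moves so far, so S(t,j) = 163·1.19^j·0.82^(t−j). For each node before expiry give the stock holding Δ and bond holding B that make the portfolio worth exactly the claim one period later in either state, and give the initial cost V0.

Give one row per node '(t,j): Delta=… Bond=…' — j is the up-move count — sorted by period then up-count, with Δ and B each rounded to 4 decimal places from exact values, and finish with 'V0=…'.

Since d<R<u, set p* = (R−d)/(u−d) = 0.5135; price each node as the discounted p*-expectation of its children.
Terminal payoffs: V(1,0)=28.6400, V(1,1)=0.0000
Node (0,0) S=163.0000: V=(p*·0.0000+(1−p*)·28.6400)/1.01=13.7950; Δ=(0.0000−28.6400)/(193.9700−133.6600)=-0.4749; B=V−Δ·S=91.2004
Check: Δ(0,0)·S0 + B(0,0) = 13.7950 = V0.

(0,0): Delta=-0.4749 Bond=91.2004
V0=13.7950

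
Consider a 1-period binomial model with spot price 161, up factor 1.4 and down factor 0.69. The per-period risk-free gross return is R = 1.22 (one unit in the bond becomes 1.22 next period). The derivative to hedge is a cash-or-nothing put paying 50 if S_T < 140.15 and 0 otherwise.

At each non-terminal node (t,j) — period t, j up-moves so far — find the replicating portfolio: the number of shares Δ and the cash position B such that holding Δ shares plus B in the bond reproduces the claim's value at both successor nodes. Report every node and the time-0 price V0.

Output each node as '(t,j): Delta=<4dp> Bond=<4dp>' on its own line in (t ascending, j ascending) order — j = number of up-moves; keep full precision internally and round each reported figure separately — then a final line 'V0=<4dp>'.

Under the risk-neutral measure, an up-move has probability p* = (R−d)/(u−d) = 0.7465 and values discount at R = 1.22.
Payoff layer (t=1): V(1,0)=50.0000, V(1,1)=0.0000
  t=0,j=0: stock 161.0000 → up 225.4000 (V=0.0000), down 111.0900 (V=50.0000). Price 10.3902; hedge Δ=-0.4374, bond B=80.8127.
The time-0 hedge costs 10.3902, which is the no-arbitrage price.

(0,0): Delta=-0.4374 Bond=80.8127
V0=10.3902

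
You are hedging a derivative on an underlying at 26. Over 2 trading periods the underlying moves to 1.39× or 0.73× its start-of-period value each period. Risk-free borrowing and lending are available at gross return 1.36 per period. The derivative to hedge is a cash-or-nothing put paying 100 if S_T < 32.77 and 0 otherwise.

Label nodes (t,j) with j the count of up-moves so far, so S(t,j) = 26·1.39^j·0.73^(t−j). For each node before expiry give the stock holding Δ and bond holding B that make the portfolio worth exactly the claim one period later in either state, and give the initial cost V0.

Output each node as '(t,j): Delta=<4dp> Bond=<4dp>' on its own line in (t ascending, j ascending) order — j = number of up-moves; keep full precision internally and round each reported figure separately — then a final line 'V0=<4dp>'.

No-arbitrage ⇒ martingale measure with p* = (R−d)/(u−d) = 0.9545.
Terminal values V(2,·): V(2,0)=100.0000, V(2,1)=100.0000, V(2,2)=0.0000
  t=1,j=0: stock 18.9800 → up 26.3822 (V=100.0000), down 13.8554 (V=100.0000). Price 73.5294; hedge Δ=0.0000, bond B=73.5294.
  t=1,j=1: stock 36.1400 → up 50.2346 (V=0.0000), down 26.3822 (V=100.0000). Price 3.3422; hedge Δ=-4.1925, bond B=154.8574.
  t=0,j=0: stock 26.0000 → up 36.1400 (V=3.3422), down 18.9800 (V=73.5294). Price 4.8034; hedge Δ=-4.0902, bond B=111.1476.
The time-0 hedge costs 4.8034, which is the no-arbitrage price.

(0,0): Delta=-4.0902 Bond=111.1476
(1,0): Delta=0.0000 Bond=73.5294
(1,1): Delta=-4.1925 Bond=154.8574
V0=4.8034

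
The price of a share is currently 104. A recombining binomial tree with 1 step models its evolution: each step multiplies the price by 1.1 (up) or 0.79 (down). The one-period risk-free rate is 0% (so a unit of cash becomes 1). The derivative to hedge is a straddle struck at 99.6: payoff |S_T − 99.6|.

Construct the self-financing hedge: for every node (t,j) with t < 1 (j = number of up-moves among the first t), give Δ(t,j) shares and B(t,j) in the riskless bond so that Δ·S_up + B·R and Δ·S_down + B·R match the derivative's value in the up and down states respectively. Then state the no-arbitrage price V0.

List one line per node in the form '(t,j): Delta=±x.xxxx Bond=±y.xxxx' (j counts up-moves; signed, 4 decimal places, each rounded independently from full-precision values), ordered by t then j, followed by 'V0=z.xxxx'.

Under the risk-neutral measure, an up-move has probability p* = (R−d)/(u−d) = 0.6774 and values discount at R = 1.
Payoff layer (t=1): V(1,0)=17.4400, V(1,1)=14.8000
(0,0): S=104.0000. Δ = (V_up−V_dn)/(S_up−S_dn) = (14.8000−17.4400)/(114.4000−82.1600) = -0.0819. V = [p*·14.8000 + (1−p*)·17.4400]/1 = 15.6516. B = V − Δ·S = 24.1677.
The time-0 hedge costs 15.6516, which is the no-arbitrage price.

(0,0): Delta=-0.0819 Bond=24.1677
V0=15.6516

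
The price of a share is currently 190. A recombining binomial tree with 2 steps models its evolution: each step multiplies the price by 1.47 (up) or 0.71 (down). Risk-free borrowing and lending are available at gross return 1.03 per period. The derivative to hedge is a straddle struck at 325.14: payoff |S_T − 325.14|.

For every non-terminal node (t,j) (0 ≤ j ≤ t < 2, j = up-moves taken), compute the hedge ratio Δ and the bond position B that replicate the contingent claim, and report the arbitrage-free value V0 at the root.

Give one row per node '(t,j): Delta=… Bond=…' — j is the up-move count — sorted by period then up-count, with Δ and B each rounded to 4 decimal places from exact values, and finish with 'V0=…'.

Since d<R<u, set p* = (R−d)/(u−d) = 0.4211; price each node as the discounted p*-expectation of its children.
Payoff layer (t=2): V(2,0)=229.3610, V(2,1)=126.8370, V(2,2)=85.4310
(1,0): S=134.9000. Δ = (V_up−V_dn)/(S_up−S_dn) = (126.8370−229.3610)/(198.3030−95.7790) = -1.0000. V = [p*·126.8370 + (1−p*)·229.3610]/1.03 = 180.7699. B = V − Δ·S = 315.6699.
(1,1): S=279.3000. Δ = (V_up−V_dn)/(S_up−S_dn) = (85.4310−126.8370)/(410.5710−198.3030) = -0.1951. V = [p*·85.4310 + (1−p*)·126.8370]/1.03 = 106.2164. B = V − Δ·S = 160.6980.
(0,0): S=190.0000. Δ = (V_up−V_dn)/(S_up−S_dn) = (106.2164−180.7699)/(279.3000−134.9000) = -0.5163. V = [p*·106.2164 + (1−p*)·180.7699]/1.03 = 145.0281. B = V − Δ·S = 243.1248.
Self-financing check: at every node Δ·S+B equals the discounted successor values.

(0,0): Delta=-0.5163 Bond=243.1248
(1,0): Delta=-1.0000 Bond=315.6699
(1,1): Delta=-0.1951 Bond=160.6980
V0=145.0281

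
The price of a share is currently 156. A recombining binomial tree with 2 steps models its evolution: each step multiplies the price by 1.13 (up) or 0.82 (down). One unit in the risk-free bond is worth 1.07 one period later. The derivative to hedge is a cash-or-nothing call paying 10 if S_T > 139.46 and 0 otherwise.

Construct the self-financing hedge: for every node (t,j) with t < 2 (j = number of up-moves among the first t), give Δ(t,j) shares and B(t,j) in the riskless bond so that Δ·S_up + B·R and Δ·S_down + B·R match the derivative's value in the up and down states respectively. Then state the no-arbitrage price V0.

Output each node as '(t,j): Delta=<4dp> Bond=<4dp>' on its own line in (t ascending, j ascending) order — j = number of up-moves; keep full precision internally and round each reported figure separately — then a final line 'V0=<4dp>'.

(0,0): Delta=0.0374 Bond=2.5721
(1,0): Delta=0.2522 Bond=-24.7211
(1,1): Delta=0.0000 Bond=9.3458
V0=8.4072

Since d<R<u, set p* = (R−d)/(u−d) = 0.8065; price each node as the discounted p*-expectation of its children.
Terminal payoffs: V(2,0)=0.0000, V(2,1)=10.0000, V(2,2)=10.0000
  t=1,j=0: stock 127.9200 → up 144.5496 (V=10.0000), down 104.8944 (V=0.0000). Price 7.5369; hedge Δ=0.2522, bond B=-24.7211.
  t=1,j=1: stock 176.2800 → up 199.1964 (V=10.0000), down 144.5496 (V=10.0000). Price 9.3458; hedge Δ=0.0000, bond B=9.3458.
  t=0,j=0: stock 156.0000 → up 176.2800 (V=9.3458), down 127.9200 (V=7.5369). Price 8.4072; hedge Δ=0.0374, bond B=2.5721.
Self-financing check: at every node Δ·S+B equals the discounted successor values.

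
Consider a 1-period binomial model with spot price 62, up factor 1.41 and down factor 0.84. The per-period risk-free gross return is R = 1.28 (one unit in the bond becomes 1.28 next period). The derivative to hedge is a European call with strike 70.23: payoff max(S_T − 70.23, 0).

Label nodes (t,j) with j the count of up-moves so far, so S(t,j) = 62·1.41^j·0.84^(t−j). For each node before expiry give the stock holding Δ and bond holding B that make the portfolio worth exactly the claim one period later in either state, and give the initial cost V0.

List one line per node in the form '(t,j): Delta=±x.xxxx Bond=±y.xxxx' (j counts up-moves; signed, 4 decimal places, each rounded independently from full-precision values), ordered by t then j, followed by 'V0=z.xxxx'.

(0,0): Delta=0.4864 Bond=-19.7911
V0=10.3668

No-arbitrage ⇒ martingale measure with p* = (R−d)/(u−d) = 0.7719.
Terminal payoffs: V(1,0)=0.0000, V(1,1)=17.1900
  t=0,j=0: stock 62.0000 → up 87.4200 (V=17.1900), down 52.0800 (V=0.0000). Price 10.3668; hedge Δ=0.4864, bond B=-19.7911.
Check: Δ(0,0)·S0 + B(0,0) = 10.3668 = V0.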